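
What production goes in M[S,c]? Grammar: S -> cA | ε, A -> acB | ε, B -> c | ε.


For [S, c]: 'c' ∈ FIRST(cA)
Entry: S -> cA


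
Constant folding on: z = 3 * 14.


3 * 14 = 42 at compile time
Optimized: z = 42


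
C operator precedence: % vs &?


'%' is multiplicative (level 10); '&' is bitwise AND (level 5)
Higher level binds tighter
'%' has higher precedence than '&'


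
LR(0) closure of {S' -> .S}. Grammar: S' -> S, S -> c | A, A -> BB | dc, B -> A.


Start: S' -> .S
For each item with dot before a nonterminal B, add B -> .γ for every B-production
Closure: [S' -> .S, S -> .c, S -> .A, A -> .BB, A -> .dc, B -> .A]


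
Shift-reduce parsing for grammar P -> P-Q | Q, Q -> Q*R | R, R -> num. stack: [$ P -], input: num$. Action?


no handle ('P-' is not any RHS); shift 'num'
Action: shift


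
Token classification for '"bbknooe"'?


Pattern: double-quoted sequence
Type: STRING_LITERAL


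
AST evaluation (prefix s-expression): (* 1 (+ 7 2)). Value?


Evaluate inner: (+ 7 2) = 9
Evaluate root: (* 1 9) = 9
Result: 9


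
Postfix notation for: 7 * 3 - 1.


Left to right (same or higher precedence on left)
Postfix: 7 3 * 1 -


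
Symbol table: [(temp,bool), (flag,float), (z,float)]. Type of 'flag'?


Lookup 'flag' → type float


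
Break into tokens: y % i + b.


Scan left to right, longest-match per lexeme
Tokens: ID(y), OP(%), ID(i), OP(+), ID(b)


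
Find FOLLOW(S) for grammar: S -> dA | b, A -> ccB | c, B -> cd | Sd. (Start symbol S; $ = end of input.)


$ ∈ FOLLOW(S). For each A -> αBβ: add FIRST(β)\{ε} to FOLLOW(B); if β nullable, add FOLLOW(A).
FOLLOW(S) = {$, d}


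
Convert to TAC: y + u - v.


Break into single-operator statements:
t1 = y + u
t2 = t1 - v


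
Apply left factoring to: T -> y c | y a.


Common prefix: 'y'
Factored: T -> y T', T' -> c | a


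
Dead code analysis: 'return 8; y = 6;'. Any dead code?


statement follows a return and is unreachable
Dead: 'y = 6'


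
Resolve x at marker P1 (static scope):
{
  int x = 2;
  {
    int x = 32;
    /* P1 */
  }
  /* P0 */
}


x declared in the same block as P1
x = 32


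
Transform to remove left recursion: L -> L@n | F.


Left-recursive alternatives: L@n; non-recursive: F
Introduce L': L -> FL', L' -> @nL' | ε


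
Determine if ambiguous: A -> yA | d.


right-linear, alternatives start with distinct terminals 'y' vs 'd': unique leftmost derivation
Unambiguous


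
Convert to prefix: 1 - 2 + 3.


left-to-right (same/higher precedence on left): tree is (+ (- 1 2) 3)
Prefix: + - 1 2 3


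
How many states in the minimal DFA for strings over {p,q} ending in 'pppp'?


Track the longest suffix of input matching a prefix of 'pppp': 5 classes (prefixes of length 0..4)
Minimal DFA: 5 states


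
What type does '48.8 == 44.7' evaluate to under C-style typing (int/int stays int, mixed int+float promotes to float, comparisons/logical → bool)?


Operand types: float == float
Rule: comparison yields bool
Result type: bool


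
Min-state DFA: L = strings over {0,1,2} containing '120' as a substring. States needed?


KMP-style automaton: 3 progress states + 1 absorbing accept = 4
Minimal DFA: 4 states


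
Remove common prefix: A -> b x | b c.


Common prefix: 'b'
Factored: A -> b A', A' -> x | c


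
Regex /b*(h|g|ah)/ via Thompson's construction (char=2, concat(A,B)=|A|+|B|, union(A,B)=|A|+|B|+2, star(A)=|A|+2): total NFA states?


Syntax tree has 5 char leaf(s), 2 union(s), 1 star(s)
chars contribute 5×2 = 10; each union adds +2; each star adds +2
Total: 10 + 4 + 2 = 16 states


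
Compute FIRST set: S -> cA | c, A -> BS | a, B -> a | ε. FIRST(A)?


Per alternative of A: FIRST(BS) = {a, c}; FIRST(a) = {a}
FIRST(A) = {a, c}


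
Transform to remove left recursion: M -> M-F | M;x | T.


Left-recursive alternatives: M-F, M;x; non-recursive: T
Introduce M': M -> TM', M' -> -FM' | ;xM' | ε


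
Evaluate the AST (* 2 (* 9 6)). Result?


Evaluate inner: (* 9 6) = 54
Evaluate root: (* 2 54) = 108
Result: 108


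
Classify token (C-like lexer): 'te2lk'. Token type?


Pattern: letter/underscore followed by alphanumerics, not a keyword
Type: IDENTIFIER


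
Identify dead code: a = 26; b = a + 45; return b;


a is read by b's definition; b is returned
No dead code


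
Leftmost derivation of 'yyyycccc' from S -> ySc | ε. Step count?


Derivation: S => ySc => yyScc => yyySccc => yyyyScccc => yyyycccc
Steps: 5


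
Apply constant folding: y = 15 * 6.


15 * 6 = 90 at compile time
Optimized: y = 90


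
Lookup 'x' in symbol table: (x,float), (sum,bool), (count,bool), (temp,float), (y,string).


Lookup 'x' → type float


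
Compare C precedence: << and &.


'<<' is shift (level 8); '&' is bitwise AND (level 5)
Higher level binds tighter
'<<' has higher precedence than '&'


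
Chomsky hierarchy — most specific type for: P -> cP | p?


Right-linear: every RHS is a terminal or a terminal followed by one nonterminal
Classification: Type 3 (Regular)


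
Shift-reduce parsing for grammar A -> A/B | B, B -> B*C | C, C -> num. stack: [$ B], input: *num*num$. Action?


shift '*' to continue B -> B*C
Action: shift


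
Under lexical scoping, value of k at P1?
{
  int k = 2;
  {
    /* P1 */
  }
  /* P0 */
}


P1's block does not declare k; resolves to the enclosing declaration at depth 0
k = 2


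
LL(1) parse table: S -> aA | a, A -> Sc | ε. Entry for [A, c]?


For [A, c]: ε is nullable and 'c' ∈ FOLLOW(A)
Entry: A -> ε


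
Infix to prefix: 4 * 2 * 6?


left-to-right (same/higher precedence on left): tree is (* (* 4 2) 6)
Prefix: * * 4 2 6


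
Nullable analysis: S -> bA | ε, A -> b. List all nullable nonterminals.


A nonterminal is nullable iff some alternative derives ε (directly, or every symbol in it is nullable)
Nullable: {S}


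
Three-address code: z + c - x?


Break into single-operator statements:
t1 = z + c
t2 = t1 - x


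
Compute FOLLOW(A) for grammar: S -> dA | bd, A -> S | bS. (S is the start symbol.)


$ ∈ FOLLOW(S). For each A -> αBβ: add FIRST(β)\{ε} to FOLLOW(B); if β nullable, add FOLLOW(A).
FOLLOW(A) = {$}


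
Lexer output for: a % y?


Scan left to right, longest-match per lexeme
Tokens: ID(a), OP(%), ID(y)


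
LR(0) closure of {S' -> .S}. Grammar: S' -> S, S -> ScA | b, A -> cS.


Start: S' -> .S
For each item with dot before a nonterminal B, add B -> .γ for every B-production
Closure: [S' -> .S, S -> .ScA, S -> .b]


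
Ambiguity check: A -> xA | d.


right-linear, alternatives start with distinct terminals 'x' vs 'd': unique leftmost derivation
Unambiguous


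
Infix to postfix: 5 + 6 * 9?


* has higher precedence, evaluate 6*9 first
Postfix: 5 6 9 * +


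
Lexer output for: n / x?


Scan left to right, longest-match per lexeme
Tokens: ID(n), OP(/), ID(x)


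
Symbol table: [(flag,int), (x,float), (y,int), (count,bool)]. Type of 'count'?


Lookup 'count' → type bool


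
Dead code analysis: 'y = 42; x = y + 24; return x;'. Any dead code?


y is read by x's definition; x is returned
No dead code


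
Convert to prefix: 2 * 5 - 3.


left-to-right (same/higher precedence on left): tree is (- (* 2 5) 3)
Prefix: - * 2 5 3


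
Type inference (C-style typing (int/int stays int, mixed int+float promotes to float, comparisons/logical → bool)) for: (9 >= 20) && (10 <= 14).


Operand types: bool && bool
Rule: logical operators take bool operands and yield bool
Result type: bool


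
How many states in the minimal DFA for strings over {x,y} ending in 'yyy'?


Track the longest suffix of input matching a prefix of 'yyy': 4 classes (prefixes of length 0..3)
Minimal DFA: 4 states


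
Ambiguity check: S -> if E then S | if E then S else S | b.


dangling else: 'if E then if E then b else b' parses two ways
Ambiguous


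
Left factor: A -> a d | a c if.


Common prefix: 'a'
Factored: A -> a A', A' -> d | c if


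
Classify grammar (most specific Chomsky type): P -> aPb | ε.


Single nonterminal LHS, but a^n b^n is not regular
Classification: Type 2 (Context-Free)


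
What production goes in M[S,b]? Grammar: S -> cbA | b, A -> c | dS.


For [S, b]: 'b' ∈ FIRST(b)
Entry: S -> b


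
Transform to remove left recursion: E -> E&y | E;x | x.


Left-recursive alternatives: E&y, E;x; non-recursive: x
Introduce E': E -> xE', E' -> &yE' | ;xE' | ε


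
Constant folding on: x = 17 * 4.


17 * 4 = 68 at compile time
Optimized: x = 68


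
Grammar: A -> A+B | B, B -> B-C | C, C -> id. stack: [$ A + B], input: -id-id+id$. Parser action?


'-' can extend B; shift to build B -> B-C
Action: shift


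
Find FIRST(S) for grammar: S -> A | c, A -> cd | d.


Per alternative of S: FIRST(A) = {c, d}; FIRST(c) = {c}
FIRST(S) = {c, d}


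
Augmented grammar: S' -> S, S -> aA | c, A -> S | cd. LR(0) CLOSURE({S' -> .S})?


Start: S' -> .S
For each item with dot before a nonterminal B, add B -> .γ for every B-production
Closure: [S' -> .S, S -> .aA, S -> .c]


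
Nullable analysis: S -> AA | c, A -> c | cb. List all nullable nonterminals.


A nonterminal is nullable iff some alternative derives ε (directly, or every symbol in it is nullable)
Nullable: {}


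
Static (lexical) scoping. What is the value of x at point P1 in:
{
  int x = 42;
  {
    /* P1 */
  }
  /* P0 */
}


P1's block does not declare x; resolves to the enclosing declaration at depth 0
x = 42


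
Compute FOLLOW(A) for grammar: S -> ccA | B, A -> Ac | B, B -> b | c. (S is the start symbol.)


$ ∈ FOLLOW(S). For each A -> αBβ: add FIRST(β)\{ε} to FOLLOW(B); if β nullable, add FOLLOW(A).
FOLLOW(A) = {$, c}


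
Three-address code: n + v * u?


Break into single-operator statements:
t1 = v * u
t2 = n + t1


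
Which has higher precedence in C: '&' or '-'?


'-' is additive (level 9); '&' is bitwise AND (level 5)
Higher level binds tighter
'-' has higher precedence than '&'


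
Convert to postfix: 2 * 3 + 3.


Left to right (same or higher precedence on left)
Postfix: 2 3 * 3 +


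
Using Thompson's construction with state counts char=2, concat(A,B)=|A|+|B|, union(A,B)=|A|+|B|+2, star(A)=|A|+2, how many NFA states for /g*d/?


Syntax tree has 2 char leaf(s), 0 union(s), 1 star(s)
chars contribute 2×2 = 4; each union adds +2; each star adds +2
Total: 4 + 0 + 2 = 6 states


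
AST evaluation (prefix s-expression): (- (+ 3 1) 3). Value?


Evaluate inner: (+ 3 1) = 4
Evaluate root: (- 4 3) = 1
Result: 1


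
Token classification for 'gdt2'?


Pattern: letter/underscore followed by alphanumerics, not a keyword
Type: IDENTIFIER


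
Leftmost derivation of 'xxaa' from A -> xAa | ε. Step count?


Derivation: A => xAa => xxAaa => xxaa
Steps: 3


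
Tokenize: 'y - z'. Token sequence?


Scan left to right, longest-match per lexeme
Tokens: ID(y), OP(-), ID(z)


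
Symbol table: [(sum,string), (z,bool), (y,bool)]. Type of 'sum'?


Lookup 'sum' → type string


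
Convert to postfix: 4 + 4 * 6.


* has higher precedence, evaluate 4*6 first
Postfix: 4 4 6 * +


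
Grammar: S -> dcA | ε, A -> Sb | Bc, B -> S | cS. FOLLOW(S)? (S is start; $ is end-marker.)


$ ∈ FOLLOW(S). For each A -> αBβ: add FIRST(β)\{ε} to FOLLOW(B); if β nullable, add FOLLOW(A).
FOLLOW(S) = {$, b, c}


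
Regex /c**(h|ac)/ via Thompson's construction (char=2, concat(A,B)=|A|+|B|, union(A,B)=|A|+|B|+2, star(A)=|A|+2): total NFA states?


Syntax tree has 4 char leaf(s), 1 union(s), 2 star(s)
chars contribute 4×2 = 8; each union adds +2; each star adds +2
Total: 8 + 2 + 4 = 14 states


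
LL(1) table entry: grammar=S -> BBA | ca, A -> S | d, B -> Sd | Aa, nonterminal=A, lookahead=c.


For [A, c]: 'c' ∈ FIRST(S)
Entry: A -> S


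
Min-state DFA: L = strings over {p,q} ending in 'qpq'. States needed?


Track the longest suffix of input matching a prefix of 'qpq': 4 classes (prefixes of length 0..3)
Minimal DFA: 4 states


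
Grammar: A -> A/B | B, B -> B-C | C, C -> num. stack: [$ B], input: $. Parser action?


lookahead ∉ {-} so B won't extend; reduce A -> B
Action: reduce (A -> B)


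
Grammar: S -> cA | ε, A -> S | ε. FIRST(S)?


Per alternative of S: FIRST(cA) = {c}; FIRST(ε) = {ε}
FIRST(S) = {c, ε}


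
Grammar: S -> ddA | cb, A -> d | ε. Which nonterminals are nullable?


A nonterminal is nullable iff some alternative derives ε (directly, or every symbol in it is nullable)
Nullable: {A}


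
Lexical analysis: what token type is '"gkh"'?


Pattern: double-quoted sequence
Type: STRING_LITERAL


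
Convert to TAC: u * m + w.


Break into single-operator statements:
t1 = u * m
t2 = t1 + w


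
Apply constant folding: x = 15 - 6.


15 - 6 = 9 at compile time
Optimized: x = 9


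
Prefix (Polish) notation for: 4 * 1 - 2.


left-to-right (same/higher precedence on left): tree is (- (* 4 1) 2)
Prefix: - * 4 1 2


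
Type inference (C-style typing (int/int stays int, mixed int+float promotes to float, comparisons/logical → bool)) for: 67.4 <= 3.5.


Operand types: float <= float
Rule: comparison yields bool
Result type: bool


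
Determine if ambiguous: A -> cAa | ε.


balanced c^n…a^n: each string has a unique parse
Unambiguous


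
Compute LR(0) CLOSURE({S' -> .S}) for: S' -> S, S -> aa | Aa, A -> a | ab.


Start: S' -> .S
For each item with dot before a nonterminal B, add B -> .γ for every B-production
Closure: [S' -> .S, S -> .aa, S -> .Aa, A -> .a, A -> .ab]


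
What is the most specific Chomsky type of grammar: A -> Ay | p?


Left-linear: every RHS is a terminal or one nonterminal followed by a terminal
Classification: Type 3 (Regular)


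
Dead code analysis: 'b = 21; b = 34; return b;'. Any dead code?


first assignment to b is overwritten before any read
Dead: 'b = 21'


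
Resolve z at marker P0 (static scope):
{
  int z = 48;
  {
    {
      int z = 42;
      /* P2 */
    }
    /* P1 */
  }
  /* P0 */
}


z declared in the same block as P0
z = 48


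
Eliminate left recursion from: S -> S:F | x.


Left-recursive alternatives: S:F; non-recursive: x
Introduce S': S -> xS', S' -> :FS' | ε


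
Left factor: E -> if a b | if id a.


Common prefix: 'if'
Factored: E -> if E', E' -> a b | id a


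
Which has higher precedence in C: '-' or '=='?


'-' is additive (level 9); '==' is equality (level 6)
Higher level binds tighter
'-' has higher precedence than '=='


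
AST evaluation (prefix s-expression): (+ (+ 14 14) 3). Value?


Evaluate inner: (+ 14 14) = 28
Evaluate root: (+ 28 3) = 31
Result: 31


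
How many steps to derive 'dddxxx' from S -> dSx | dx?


Derivation: S => dSx => ddSxx => dddxxx
Steps: 3


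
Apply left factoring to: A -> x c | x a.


Common prefix: 'x'
Factored: A -> x A', A' -> c | a


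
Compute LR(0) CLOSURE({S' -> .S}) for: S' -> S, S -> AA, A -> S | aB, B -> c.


Start: S' -> .S
For each item with dot before a nonterminal B, add B -> .γ for every B-production
Closure: [S' -> .S, S -> .AA, A -> .S, A -> .aB]


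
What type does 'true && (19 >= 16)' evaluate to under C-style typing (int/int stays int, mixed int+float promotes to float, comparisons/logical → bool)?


Operand types: bool && bool
Rule: logical operators take bool operands and yield bool
Result type: bool


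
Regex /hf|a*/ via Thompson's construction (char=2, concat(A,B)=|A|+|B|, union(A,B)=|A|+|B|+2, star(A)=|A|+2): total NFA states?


Syntax tree has 3 char leaf(s), 1 union(s), 1 star(s)
chars contribute 3×2 = 6; each union adds +2; each star adds +2
Total: 6 + 2 + 2 = 10 states


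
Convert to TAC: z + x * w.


Break into single-operator statements:
t1 = x * w
t2 = z + t1


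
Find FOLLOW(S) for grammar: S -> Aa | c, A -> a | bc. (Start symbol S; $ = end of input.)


$ ∈ FOLLOW(S). For each A -> αBβ: add FIRST(β)\{ε} to FOLLOW(B); if β nullable, add FOLLOW(A).
FOLLOW(S) = {$}


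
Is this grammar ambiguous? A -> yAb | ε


balanced y^n…b^n: each string has a unique parse
Unambiguous


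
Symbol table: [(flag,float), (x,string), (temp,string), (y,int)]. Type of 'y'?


Lookup 'y' → type int


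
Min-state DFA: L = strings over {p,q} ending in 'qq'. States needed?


Track the longest suffix of input matching a prefix of 'qq': 3 classes (prefixes of length 0..2)
Minimal DFA: 3 states


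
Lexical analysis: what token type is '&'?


Pattern: operator symbol
Type: OPERATOR


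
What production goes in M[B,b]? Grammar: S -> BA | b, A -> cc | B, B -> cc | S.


For [B, b]: 'b' ∈ FIRST(S)
Entry: B -> S


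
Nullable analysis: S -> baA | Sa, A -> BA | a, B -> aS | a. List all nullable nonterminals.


A nonterminal is nullable iff some alternative derives ε (directly, or every symbol in it is nullable)
Nullable: {}


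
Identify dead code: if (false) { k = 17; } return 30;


condition is constant false, so the whole block is unreachable
Dead: 'if (false) { k = 17; }'


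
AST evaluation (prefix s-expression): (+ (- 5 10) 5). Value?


Evaluate inner: (- 5 10) = -5
Evaluate root: (+ -5 5) = 0
Result: 0


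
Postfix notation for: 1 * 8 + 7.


Left to right (same or higher precedence on left)
Postfix: 1 8 * 7 +


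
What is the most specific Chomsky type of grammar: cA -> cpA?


LHS has context (more than one symbol) and |LHS| ≤ |RHS|
Classification: Type 1 (Context-Sensitive)


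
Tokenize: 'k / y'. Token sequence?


Scan left to right, longest-match per lexeme
Tokens: ID(k), OP(/), ID(y)


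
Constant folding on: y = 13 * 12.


13 * 12 = 156 at compile time
Optimized: y = 156


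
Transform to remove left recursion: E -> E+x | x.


Left-recursive alternatives: E+x; non-recursive: x
Introduce E': E -> xE', E' -> +xE' | ε


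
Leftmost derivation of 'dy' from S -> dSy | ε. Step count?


Derivation: S => dSy => dy
Steps: 2


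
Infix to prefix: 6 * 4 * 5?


left-to-right (same/higher precedence on left): tree is (* (* 6 4) 5)
Prefix: * * 6 4 5


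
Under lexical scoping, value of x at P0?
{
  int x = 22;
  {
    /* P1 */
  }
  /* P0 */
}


x declared in the same block as P0
x = 22


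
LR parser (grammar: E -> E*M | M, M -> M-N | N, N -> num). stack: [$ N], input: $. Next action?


'N' (not preceded by M-) is the handle for M -> N
Action: reduce (M -> N)


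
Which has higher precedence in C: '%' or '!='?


'%' is multiplicative (level 10); '!=' is equality (level 6)
Higher level binds tighter
'%' has higher precedence than '!='


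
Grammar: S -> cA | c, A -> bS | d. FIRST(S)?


Per alternative of S: FIRST(cA) = {c}; FIRST(c) = {c}
FIRST(S) = {c}


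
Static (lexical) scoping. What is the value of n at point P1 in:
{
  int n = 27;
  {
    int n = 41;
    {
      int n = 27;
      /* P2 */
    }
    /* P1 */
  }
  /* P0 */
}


n declared in the same block as P1
n = 41


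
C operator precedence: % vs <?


'%' is multiplicative (level 10); '<' is relational (level 7)
Higher level binds tighter
'%' has higher precedence than '<'


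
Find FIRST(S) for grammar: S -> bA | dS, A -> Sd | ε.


Per alternative of S: FIRST(bA) = {b}; FIRST(dS) = {d}
FIRST(S) = {b, d}


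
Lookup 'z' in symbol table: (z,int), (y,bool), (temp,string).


Lookup 'z' → type int


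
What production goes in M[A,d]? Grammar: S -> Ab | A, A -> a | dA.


For [A, d]: 'd' ∈ FIRST(dA)
Entry: A -> dA


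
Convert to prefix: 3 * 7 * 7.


left-to-right (same/higher precedence on left): tree is (* (* 3 7) 7)
Prefix: * * 3 7 7


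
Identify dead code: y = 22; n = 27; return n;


y is assigned but never read
Dead: 'y = 22'


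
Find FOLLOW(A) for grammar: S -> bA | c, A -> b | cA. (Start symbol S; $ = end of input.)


$ ∈ FOLLOW(S). For each A -> αBβ: add FIRST(β)\{ε} to FOLLOW(B); if β nullable, add FOLLOW(A).
FOLLOW(A) = {$}


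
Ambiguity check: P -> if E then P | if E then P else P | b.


dangling else: 'if E then if E then b else b' parses two ways
Ambiguous


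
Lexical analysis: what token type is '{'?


Pattern: delimiter/punctuation
Type: PUNCTUATION


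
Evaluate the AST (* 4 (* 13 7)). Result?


Evaluate inner: (* 13 7) = 91
Evaluate root: (* 4 91) = 364
Result: 364


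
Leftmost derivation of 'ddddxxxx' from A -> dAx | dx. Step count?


Derivation: A => dAx => ddAxx => dddAxxx => ddddxxxx
Steps: 4


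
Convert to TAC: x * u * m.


Break into single-operator statements:
t1 = x * u
t2 = t1 * m


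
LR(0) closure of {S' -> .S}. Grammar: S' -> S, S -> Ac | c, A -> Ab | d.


Start: S' -> .S
For each item with dot before a nonterminal B, add B -> .γ for every B-production
Closure: [S' -> .S, S -> .Ac, S -> .c, A -> .Ab, A -> .d]


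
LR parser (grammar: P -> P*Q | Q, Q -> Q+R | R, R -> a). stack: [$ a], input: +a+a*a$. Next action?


'a' on top is the handle for R -> a
Action: reduce (R -> a)


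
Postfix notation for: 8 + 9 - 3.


Left to right (same or higher precedence on left)
Postfix: 8 9 + 3 -


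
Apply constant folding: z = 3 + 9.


3 + 9 = 12 at compile time
Optimized: z = 12


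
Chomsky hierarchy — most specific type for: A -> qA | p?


Right-linear: every RHS is a terminal or a terminal followed by one nonterminal
Classification: Type 3 (Regular)


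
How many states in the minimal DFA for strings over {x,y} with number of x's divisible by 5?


Track (count of x) mod 5: states 0..4, accept at 0
Minimal DFA: 5 states


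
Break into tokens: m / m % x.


Scan left to right, longest-match per lexeme
Tokens: ID(m), OP(/), ID(m), OP(%), ID(x)


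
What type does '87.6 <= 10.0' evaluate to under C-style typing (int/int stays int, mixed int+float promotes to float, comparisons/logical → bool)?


Operand types: float <= float
Rule: comparison yields bool
Result type: bool


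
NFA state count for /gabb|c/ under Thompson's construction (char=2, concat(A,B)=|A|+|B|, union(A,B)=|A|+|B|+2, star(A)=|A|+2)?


Syntax tree has 5 char leaf(s), 1 union(s), 0 star(s)
chars contribute 5×2 = 10; each union adds +2; each star adds +2
Total: 10 + 2 + 0 = 12 states


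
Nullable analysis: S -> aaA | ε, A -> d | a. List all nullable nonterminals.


A nonterminal is nullable iff some alternative derives ε (directly, or every symbol in it is nullable)
Nullable: {S}


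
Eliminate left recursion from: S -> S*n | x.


Left-recursive alternatives: S*n; non-recursive: x
Introduce S': S -> xS', S' -> *nS' | ε


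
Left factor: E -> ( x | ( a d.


Common prefix: '('
Factored: E -> ( E', E' -> x | a d


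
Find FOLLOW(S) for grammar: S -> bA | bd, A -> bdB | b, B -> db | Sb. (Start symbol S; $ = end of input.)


$ ∈ FOLLOW(S). For each A -> αBβ: add FIRST(β)\{ε} to FOLLOW(B); if β nullable, add FOLLOW(A).
FOLLOW(S) = {$, b}


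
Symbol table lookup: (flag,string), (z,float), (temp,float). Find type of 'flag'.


Lookup 'flag' → type string


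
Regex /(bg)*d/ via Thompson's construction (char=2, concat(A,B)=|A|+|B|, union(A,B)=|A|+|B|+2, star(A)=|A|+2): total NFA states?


Syntax tree has 3 char leaf(s), 0 union(s), 1 star(s)
chars contribute 3×2 = 6; each union adds +2; each star adds +2
Total: 6 + 0 + 2 = 8 states


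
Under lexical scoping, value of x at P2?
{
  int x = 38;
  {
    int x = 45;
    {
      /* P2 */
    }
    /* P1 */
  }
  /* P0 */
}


P2's block does not declare x; resolves to the enclosing declaration at depth 1
x = 45


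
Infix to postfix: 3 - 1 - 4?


Left to right (same or higher precedence on left)
Postfix: 3 1 - 4 -


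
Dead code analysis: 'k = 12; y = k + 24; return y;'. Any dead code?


k is read by y's definition; y is returned
No dead code


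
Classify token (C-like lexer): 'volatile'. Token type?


Pattern: reserved word
Type: KEYWORD


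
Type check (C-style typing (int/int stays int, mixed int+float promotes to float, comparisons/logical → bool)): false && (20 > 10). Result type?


Operand types: bool && bool
Rule: logical operators take bool operands and yield bool
Result type: bool


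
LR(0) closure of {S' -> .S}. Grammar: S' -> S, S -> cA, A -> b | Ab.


Start: S' -> .S
For each item with dot before a nonterminal B, add B -> .γ for every B-production
Closure: [S' -> .S, S -> .cA]


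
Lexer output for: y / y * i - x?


Scan left to right, longest-match per lexeme
Tokens: ID(y), OP(/), ID(y), OP(*), ID(i), OP(-), ID(x)


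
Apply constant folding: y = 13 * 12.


13 * 12 = 156 at compile time
Optimized: y = 156


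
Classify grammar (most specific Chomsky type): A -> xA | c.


Right-linear: every RHS is a terminal or a terminal followed by one nonterminal
Classification: Type 3 (Regular)


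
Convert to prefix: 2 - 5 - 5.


left-to-right (same/higher precedence on left): tree is (- (- 2 5) 5)
Prefix: - - 2 5 5


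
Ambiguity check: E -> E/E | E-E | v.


'v/v-v' has two parse trees (no precedence encoded between / and -)
Ambiguous


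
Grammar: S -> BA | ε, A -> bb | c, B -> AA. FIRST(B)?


Per alternative of B: FIRST(AA) = {b, c}
FIRST(B) = {b, c}


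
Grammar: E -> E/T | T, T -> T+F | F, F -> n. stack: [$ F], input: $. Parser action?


'F' (not preceded by T+) is the handle for T -> F
Action: reduce (T -> F)


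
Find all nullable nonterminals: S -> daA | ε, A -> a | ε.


A nonterminal is nullable iff some alternative derives ε (directly, or every symbol in it is nullable)
Nullable: {A, S}


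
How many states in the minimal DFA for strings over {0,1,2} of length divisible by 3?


Track length mod 3: states 0..2, accept at 0
Minimal DFA: 3 states


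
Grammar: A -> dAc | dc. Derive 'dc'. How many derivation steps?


Derivation: A => dc
Steps: 1


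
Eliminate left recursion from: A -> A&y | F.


Left-recursive alternatives: A&y; non-recursive: F
Introduce A': A -> FA', A' -> &yA' | ε


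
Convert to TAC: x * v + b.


Break into single-operator statements:
t1 = x * v
t2 = t1 + b


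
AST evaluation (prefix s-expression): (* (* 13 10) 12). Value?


Evaluate inner: (* 13 10) = 130
Evaluate root: (* 130 12) = 1560
Result: 1560


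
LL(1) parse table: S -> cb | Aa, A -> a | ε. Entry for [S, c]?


For [S, c]: 'c' ∈ FIRST(cb)
Entry: S -> cb


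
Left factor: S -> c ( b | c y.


Common prefix: 'c'
Factored: S -> c S', S' -> ( b | y


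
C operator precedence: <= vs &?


'<=' is relational (level 7); '&' is bitwise AND (level 5)
Higher level binds tighter
'<=' has higher precedence than '&'


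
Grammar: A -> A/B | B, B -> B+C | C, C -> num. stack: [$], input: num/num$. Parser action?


no handle on stack; shift 'num'
Action: shift


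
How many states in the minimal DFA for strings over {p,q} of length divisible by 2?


Track length mod 2: states 0..1, accept at 0
Minimal DFA: 2 states


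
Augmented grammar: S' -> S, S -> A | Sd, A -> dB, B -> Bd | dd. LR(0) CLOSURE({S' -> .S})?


Start: S' -> .S
For each item with dot before a nonterminal B, add B -> .γ for every B-production
Closure: [S' -> .S, S -> .A, S -> .Sd, A -> .dB]


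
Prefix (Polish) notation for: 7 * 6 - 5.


left-to-right (same/higher precedence on left): tree is (- (* 7 6) 5)
Prefix: - * 7 6 5


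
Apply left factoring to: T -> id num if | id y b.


Common prefix: 'id'
Factored: T -> id T', T' -> num if | y b


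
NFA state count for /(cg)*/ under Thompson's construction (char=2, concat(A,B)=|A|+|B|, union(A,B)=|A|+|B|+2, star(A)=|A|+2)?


Syntax tree has 2 char leaf(s), 0 union(s), 1 star(s)
chars contribute 2×2 = 4; each union adds +2; each star adds +2
Total: 4 + 0 + 2 = 6 states


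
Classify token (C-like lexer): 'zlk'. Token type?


Pattern: letter/underscore followed by alphanumerics, not a keyword
Type: IDENTIFIER


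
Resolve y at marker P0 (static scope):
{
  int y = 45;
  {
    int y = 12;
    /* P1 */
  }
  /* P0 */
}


y declared in the same block as P0
y = 45


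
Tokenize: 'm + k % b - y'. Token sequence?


Scan left to right, longest-match per lexeme
Tokens: ID(m), OP(+), ID(k), OP(%), ID(b), OP(-), ID(y)


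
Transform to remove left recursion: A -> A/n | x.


Left-recursive alternatives: A/n; non-recursive: x
Introduce A': A -> xA', A' -> /nA' | ε


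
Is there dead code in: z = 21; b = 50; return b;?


z is assigned but never read
Dead: 'z = 21'


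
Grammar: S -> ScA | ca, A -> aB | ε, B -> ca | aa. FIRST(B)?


Per alternative of B: FIRST(ca) = {c}; FIRST(aa) = {a}
FIRST(B) = {a, c}


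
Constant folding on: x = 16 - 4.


16 - 4 = 12 at compile time
Optimized: x = 12


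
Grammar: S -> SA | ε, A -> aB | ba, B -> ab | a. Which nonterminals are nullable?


A nonterminal is nullable iff some alternative derives ε (directly, or every symbol in it is nullable)
Nullable: {S}


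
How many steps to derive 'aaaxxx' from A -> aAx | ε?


Derivation: A => aAx => aaAxx => aaaAxxx => aaaxxx
Steps: 4


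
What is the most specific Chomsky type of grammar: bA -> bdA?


LHS has context (more than one symbol) and |LHS| ≤ |RHS|
Classification: Type 1 (Context-Sensitive)


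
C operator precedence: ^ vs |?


'^' is bitwise XOR (level 4); '|' is bitwise OR (level 3)
Higher level binds tighter
'^' has higher precedence than '|'


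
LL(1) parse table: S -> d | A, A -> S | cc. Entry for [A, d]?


For [A, d]: 'd' ∈ FIRST(S)
Entry: A -> S


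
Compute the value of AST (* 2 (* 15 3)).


Evaluate inner: (* 15 3) = 45
Evaluate root: (* 2 45) = 90
Result: 90


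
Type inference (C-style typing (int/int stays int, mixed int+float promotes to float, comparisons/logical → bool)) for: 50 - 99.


Operand types: int - int
Rule: mixed int/float promotes to float; int/int stays int
Result type: int


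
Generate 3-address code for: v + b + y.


Break into single-operator statements:
t1 = v + b
t2 = t1 + y


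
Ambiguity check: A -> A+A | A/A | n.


'n+n/n' has two parse trees (no precedence encoded between + and /)
Ambiguous


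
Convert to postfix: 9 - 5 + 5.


Left to right (same or higher precedence on left)
Postfix: 9 5 - 5 +


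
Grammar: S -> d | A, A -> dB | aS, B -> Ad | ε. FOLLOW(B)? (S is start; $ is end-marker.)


$ ∈ FOLLOW(S). For each A -> αBβ: add FIRST(β)\{ε} to FOLLOW(B); if β nullable, add FOLLOW(A).
FOLLOW(B) = {$, d}


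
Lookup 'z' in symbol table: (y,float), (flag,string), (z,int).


Lookup 'z' → type int


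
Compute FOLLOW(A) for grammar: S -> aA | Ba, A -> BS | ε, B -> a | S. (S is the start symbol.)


$ ∈ FOLLOW(S). For each A -> αBβ: add FIRST(β)\{ε} to FOLLOW(B); if β nullable, add FOLLOW(A).
FOLLOW(A) = {$, a}


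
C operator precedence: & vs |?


'&' is bitwise AND (level 5); '|' is bitwise OR (level 3)
Higher level binds tighter
'&' has higher precedence than '|'


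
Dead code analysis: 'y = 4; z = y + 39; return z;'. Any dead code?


y is read by z's definition; z is returned
No dead code


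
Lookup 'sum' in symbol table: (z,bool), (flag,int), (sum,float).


Lookup 'sum' → type float


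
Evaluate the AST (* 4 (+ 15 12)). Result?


Evaluate inner: (+ 15 12) = 27
Evaluate root: (* 4 27) = 108
Result: 108


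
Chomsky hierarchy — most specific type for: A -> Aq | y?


Left-linear: every RHS is a terminal or one nonterminal followed by a terminal
Classification: Type 3 (Regular)


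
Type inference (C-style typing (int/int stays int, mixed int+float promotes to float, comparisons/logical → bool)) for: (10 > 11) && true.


Operand types: bool && bool
Rule: logical operators take bool operands and yield bool
Result type: bool


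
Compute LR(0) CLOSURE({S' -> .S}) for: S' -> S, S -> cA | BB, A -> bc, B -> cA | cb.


Start: S' -> .S
For each item with dot before a nonterminal B, add B -> .γ for every B-production
Closure: [S' -> .S, S -> .cA, S -> .BB, B -> .cA, B -> .cb]


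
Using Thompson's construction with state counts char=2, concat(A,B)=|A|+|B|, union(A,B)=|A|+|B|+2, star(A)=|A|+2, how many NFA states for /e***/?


Syntax tree has 1 char leaf(s), 0 union(s), 3 star(s)
chars contribute 1×2 = 2; each union adds +2; each star adds +2
Total: 2 + 0 + 6 = 8 states


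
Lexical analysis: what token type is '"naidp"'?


Pattern: double-quoted sequence
Type: STRING_LITERAL


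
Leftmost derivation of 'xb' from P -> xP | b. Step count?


Derivation: P => xP => xb
Steps: 2


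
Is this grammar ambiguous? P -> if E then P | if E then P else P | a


dangling else: 'if E then if E then a else a' parses two ways
Ambiguous


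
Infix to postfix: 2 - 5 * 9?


* has higher precedence, evaluate 5*9 first
Postfix: 2 5 9 * -


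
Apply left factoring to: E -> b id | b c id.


Common prefix: 'b'
Factored: E -> b E', E' -> id | c id


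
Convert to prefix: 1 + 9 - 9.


left-to-right (same/higher precedence on left): tree is (- (+ 1 9) 9)
Prefix: - + 1 9 9


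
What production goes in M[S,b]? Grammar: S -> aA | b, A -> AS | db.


For [S, b]: 'b' ∈ FIRST(b)
Entry: S -> b


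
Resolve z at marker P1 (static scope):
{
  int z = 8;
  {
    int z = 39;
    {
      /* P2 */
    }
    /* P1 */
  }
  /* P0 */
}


z declared in the same block as P1
z = 39


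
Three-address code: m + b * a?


Break into single-operator statements:
t1 = b * a
t2 = m + t1


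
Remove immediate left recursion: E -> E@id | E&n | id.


Left-recursive alternatives: E@id, E&n; non-recursive: id
Introduce E': E -> idE', E' -> @idE' | &nE' | ε


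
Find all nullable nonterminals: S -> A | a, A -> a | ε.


A nonterminal is nullable iff some alternative derives ε (directly, or every symbol in it is nullable)
Nullable: {A, S}


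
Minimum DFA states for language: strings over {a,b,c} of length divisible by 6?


Track length mod 6: states 0..5, accept at 0
Minimal DFA: 6 states


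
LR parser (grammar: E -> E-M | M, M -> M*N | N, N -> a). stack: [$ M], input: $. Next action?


lookahead ∉ {*} so M won't extend; reduce E -> M
Action: reduce (E -> M)


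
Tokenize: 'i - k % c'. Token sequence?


Scan left to right, longest-match per lexeme
Tokens: ID(i), OP(-), ID(k), OP(%), ID(c)


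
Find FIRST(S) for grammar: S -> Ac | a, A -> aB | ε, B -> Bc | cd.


Per alternative of S: FIRST(Ac) = {a, c}; FIRST(a) = {a}
FIRST(S) = {a, c}


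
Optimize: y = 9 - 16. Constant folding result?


9 - 16 = -7 at compile time
Optimized: y = -7


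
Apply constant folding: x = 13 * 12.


13 * 12 = 156 at compile time
Optimized: x = 156


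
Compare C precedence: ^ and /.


'/' is multiplicative (level 10); '^' is bitwise XOR (level 4)
Higher level binds tighter
'/' has higher precedence than '^'


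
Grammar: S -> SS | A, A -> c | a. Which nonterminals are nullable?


A nonterminal is nullable iff some alternative derives ε (directly, or every symbol in it is nullable)
Nullable: {}


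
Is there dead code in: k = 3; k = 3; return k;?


first assignment to k is overwritten before any read
Dead: 'k = 3'


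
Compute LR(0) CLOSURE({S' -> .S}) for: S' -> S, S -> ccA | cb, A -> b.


Start: S' -> .S
For each item with dot before a nonterminal B, add B -> .γ for every B-production
Closure: [S' -> .S, S -> .ccA, S -> .cb]


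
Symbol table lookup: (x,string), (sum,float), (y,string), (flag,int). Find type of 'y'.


Lookup 'y' → type string


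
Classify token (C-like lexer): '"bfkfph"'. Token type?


Pattern: double-quoted sequence
Type: STRING_LITERAL


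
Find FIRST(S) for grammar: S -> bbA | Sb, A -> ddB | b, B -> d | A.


Per alternative of S: FIRST(bbA) = {b}; FIRST(Sb) = {b}
FIRST(S) = {b}


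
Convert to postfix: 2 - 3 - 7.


Left to right (same or higher precedence on left)
Postfix: 2 3 - 7 -


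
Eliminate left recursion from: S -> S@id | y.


Left-recursive alternatives: S@id; non-recursive: y
Introduce S': S -> yS', S' -> @idS' | ε


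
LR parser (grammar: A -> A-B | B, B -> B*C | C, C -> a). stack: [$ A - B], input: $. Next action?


handle 'A-B' on top; lookahead ∈ FOLLOW(A) = {-, $}
Action: reduce (A -> A-B)


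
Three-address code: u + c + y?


Break into single-operator statements:
t1 = u + c
t2 = t1 + y


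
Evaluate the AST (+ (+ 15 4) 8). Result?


Evaluate inner: (+ 15 4) = 19
Evaluate root: (+ 19 8) = 27
Result: 27


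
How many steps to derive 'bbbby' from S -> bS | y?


Derivation: S => bS => bbS => bbbS => bbbbS => bbbby
Steps: 5


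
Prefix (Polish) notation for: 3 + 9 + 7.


left-to-right (same/higher precedence on left): tree is (+ (+ 3 9) 7)
Prefix: + + 3 9 7


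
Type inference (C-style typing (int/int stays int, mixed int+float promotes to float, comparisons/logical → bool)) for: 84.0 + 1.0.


Operand types: float + float
Rule: mixed int/float promotes to float; int/int stays int
Result type: float


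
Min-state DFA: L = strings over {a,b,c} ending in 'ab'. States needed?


Track the longest suffix of input matching a prefix of 'ab': 3 classes (prefixes of length 0..2)
Minimal DFA: 3 states


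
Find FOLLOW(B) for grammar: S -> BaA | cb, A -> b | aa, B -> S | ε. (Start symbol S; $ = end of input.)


$ ∈ FOLLOW(S). For each A -> αBβ: add FIRST(β)\{ε} to FOLLOW(B); if β nullable, add FOLLOW(A).
FOLLOW(B) = {a}


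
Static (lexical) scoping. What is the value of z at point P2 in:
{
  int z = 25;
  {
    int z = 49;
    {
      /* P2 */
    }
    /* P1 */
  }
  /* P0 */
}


P2's block does not declare z; resolves to the enclosing declaration at depth 1
z = 49


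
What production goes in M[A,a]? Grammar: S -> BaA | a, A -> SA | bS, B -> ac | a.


For [A, a]: 'a' ∈ FIRST(SA)
Entry: A -> SA


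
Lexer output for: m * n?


Scan left to right, longest-match per lexeme
Tokens: ID(m), OP(*), ID(n)


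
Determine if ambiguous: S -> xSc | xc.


balanced x^n…c^n: each string has a unique parse
Unambiguous


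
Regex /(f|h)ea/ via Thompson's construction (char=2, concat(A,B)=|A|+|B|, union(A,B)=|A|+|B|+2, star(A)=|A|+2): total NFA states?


Syntax tree has 4 char leaf(s), 1 union(s), 0 star(s)
chars contribute 4×2 = 8; each union adds +2; each star adds +2
Total: 8 + 2 + 0 = 10 states


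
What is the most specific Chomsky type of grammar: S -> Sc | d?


Left-linear: every RHS is a terminal or one nonterminal followed by a terminal
Classification: Type 3 (Regular)


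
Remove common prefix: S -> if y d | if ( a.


Common prefix: 'if'
Factored: S -> if S', S' -> y d | ( a


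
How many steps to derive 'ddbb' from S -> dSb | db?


Derivation: S => dSb => ddbb
Steps: 2


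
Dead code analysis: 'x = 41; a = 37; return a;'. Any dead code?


x is assigned but never read
Dead: 'x = 41'


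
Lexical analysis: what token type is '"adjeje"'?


Pattern: double-quoted sequence
Type: STRING_LITERAL


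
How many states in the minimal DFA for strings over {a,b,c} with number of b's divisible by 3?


Track (count of b) mod 3: states 0..2, accept at 0
Minimal DFA: 3 states
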